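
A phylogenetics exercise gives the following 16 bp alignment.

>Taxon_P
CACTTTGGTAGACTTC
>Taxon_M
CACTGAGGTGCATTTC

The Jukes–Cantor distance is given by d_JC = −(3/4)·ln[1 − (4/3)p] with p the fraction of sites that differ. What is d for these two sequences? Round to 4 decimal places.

0.4042

Differing sites — 5:T/G; 6:T/A; 10:A/G; 11:G/C; 13:C/T.
p = 5/16 = 0.312500.
d = −0.75 · ln(1 − (4/3)·0.312500) = −0.75 · ln(0.583333) = −0.75 · (-0.538997) = 0.4042.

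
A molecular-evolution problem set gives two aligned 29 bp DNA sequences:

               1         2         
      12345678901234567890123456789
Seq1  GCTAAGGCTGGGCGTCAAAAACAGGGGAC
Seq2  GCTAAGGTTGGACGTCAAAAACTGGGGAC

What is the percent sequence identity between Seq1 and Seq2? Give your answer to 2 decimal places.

89.66%

Mismatches occur at site 8 (C/T), site 12 (G/A), site 23 (A/T).
26 of the 29 sites match, so the percent identity is 26/29 × 100 = 89.66%.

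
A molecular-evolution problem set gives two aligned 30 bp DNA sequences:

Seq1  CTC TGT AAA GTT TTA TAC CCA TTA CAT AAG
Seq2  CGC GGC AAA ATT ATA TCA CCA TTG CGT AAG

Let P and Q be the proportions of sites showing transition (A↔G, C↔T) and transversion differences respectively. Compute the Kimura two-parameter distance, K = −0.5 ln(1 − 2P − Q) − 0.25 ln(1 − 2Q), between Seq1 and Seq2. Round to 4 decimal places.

0.3854

The sequences differ at positions 2 (T/G, transversion), 4 (T/G, transversion), 6 (T/C, transition), 10 (G/A, transition), 13 (T/A, transversion), 17 (A/C, transversion), 18 (C/A, transversion), 24 (A/G, transition), 26 (A/G, transition).
Of the 9 differences, 4 transitions and 5 transversions over 30 sites: P = 4/30 = 0.133333, Q = 5/30 = 0.166667.
d = −0.5·ln(0.566667) − 0.25·ln(0.666666) = −0.5·(-0.567983) − 0.25·(-0.405466) = 0.3854.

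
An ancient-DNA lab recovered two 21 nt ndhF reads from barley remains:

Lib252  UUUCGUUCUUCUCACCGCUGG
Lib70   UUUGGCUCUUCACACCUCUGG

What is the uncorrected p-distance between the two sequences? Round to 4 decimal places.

0.1905

Differing sites — 4:C/G; 6:U/C; 12:U/A; 17:G/U.
There are 4 differences over 21 sites, so p = 4/21 = 0.1905.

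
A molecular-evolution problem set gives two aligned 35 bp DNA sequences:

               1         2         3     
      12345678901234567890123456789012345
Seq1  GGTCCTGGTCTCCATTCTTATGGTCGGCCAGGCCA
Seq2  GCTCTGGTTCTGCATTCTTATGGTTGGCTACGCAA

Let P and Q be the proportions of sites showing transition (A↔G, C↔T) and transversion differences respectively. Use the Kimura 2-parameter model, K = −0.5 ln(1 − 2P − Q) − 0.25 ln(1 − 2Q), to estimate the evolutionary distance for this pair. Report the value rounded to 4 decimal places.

0.3149

The sequences differ at positions 2 (G/C, transversion), 5 (C/T, transition), 6 (T/G, transversion), 8 (G/T, transversion), 12 (C/G, transversion), 25 (C/T, transition), 29 (C/T, transition), 31 (G/C, transversion), 34 (C/A, transversion).
Of the 9 differences, 3 transitions and 6 transversions over 35 sites: P = 3/35 = 0.085714, Q = 6/35 = 0.171429.
d = −0.5·ln(0.657143) − 0.25·ln(0.657142) = −0.5·(-0.419854) − 0.25·(-0.419855) = 0.3149.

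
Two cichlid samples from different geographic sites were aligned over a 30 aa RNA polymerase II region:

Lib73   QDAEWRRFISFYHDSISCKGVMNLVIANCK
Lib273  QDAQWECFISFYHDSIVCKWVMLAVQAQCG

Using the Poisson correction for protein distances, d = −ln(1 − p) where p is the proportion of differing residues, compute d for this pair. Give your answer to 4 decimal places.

The sequences differ at positions 4 (E/Q), 6 (R/E), 7 (R/C), 17 (S/V), 20 (G/W), 23 (N/L), 24 (L/A), 26 (I/Q), 28 (N/Q), 30 (K/G).
p = 10/30 = 0.333333.
d = −ln(1 − 0.333333) = −ln(0.666667) = 0.4055.

0.4055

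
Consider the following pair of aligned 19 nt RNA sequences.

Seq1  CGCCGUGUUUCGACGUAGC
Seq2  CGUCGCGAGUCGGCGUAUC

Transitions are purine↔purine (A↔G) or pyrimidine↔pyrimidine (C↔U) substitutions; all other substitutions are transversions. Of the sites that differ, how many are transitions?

3

Differing sites — 3:C/U (Ti); 6:U/C (Ti); 8:U/A (Tv); 9:U/G (Tv); 13:A/G (Ti); 18:G/U (Tv).
Of the 6 differences, 3 transitions and 3 transversions, so the answer is 3.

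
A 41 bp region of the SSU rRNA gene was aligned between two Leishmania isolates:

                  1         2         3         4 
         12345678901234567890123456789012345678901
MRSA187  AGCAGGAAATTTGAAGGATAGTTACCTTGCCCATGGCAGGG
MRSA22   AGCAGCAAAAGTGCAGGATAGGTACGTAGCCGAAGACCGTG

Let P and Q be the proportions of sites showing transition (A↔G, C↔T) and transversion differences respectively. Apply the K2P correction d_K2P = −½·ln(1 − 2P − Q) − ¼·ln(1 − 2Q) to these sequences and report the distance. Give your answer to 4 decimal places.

Mismatches occur at site 6 (G/C, transversion), site 10 (T/A, transversion), site 11 (T/G, transversion), site 14 (A/C, transversion), site 22 (T/G, transversion), site 26 (C/G, transversion), site 28 (T/A, transversion), site 32 (C/G, transversion), site 34 (T/A, transversion), site 36 (G/A, transition), site 38 (A/C, transversion), site 40 (G/T, transversion).
Of the 12 differences, 1 transition and 11 transversions over 41 sites: P = 1/41 = 0.024390, Q = 11/41 = 0.268293.
d = −0.5·ln(0.682927) − 0.25·ln(0.463414) = −0.5·(-0.381367) − 0.25·(-0.769134) = 0.3830.

0.3830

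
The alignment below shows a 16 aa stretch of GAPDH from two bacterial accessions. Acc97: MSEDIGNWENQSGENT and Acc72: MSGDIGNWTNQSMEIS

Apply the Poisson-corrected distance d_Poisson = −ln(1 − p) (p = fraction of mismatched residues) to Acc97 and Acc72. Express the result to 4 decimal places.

Mismatches occur at site 3 (E→G), site 9 (E→T), site 13 (G→M), site 15 (N→I), site 16 (T→S).
p = 5/16 = 0.312500.
d = −ln(1 − 0.312500) = −ln(0.687500) = 0.3747.

0.3747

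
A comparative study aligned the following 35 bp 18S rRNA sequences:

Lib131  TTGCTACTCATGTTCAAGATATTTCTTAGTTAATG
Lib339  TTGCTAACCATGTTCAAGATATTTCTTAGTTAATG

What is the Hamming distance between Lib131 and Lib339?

The sequences differ at positions 7 (C/A), 8 (T/C).
That gives 2 mismatches out of 35 aligned sites, so the Hamming distance is 2.

2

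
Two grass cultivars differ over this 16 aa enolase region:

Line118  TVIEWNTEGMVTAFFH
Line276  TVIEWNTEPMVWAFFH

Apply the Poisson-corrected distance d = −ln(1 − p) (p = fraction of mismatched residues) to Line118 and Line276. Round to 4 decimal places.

0.1335

Mismatches occur at site 9 (G→P), site 12 (T→W).
p = 2/16 = 0.125000.
d = −ln(1 − 0.125000) = −ln(0.875000) = 0.1335.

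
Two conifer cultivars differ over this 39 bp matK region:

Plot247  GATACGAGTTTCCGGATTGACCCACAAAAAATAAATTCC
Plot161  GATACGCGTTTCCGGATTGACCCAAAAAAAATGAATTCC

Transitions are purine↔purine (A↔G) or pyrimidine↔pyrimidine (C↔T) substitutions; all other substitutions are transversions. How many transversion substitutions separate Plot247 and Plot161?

2

Mismatches occur at site 7 (A/C, transversion), site 25 (C/A, transversion), site 33 (A/G, transition).
Of the 3 differences, 1 transition and 2 transversions, so the answer is 2.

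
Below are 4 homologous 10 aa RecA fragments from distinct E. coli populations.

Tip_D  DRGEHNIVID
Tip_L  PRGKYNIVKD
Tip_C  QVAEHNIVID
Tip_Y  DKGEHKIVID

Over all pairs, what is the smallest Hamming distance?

Pairwise Hamming distances:
  Tip_D vs Tip_L: 4
  Tip_D vs Tip_C: 3
  Tip_D vs Tip_Y: 2
  Tip_L vs Tip_C: 6
  Tip_L vs Tip_Y: 6
  Tip_C vs Tip_Y: 4
The smallest is 2, between Tip_D and Tip_Y.

2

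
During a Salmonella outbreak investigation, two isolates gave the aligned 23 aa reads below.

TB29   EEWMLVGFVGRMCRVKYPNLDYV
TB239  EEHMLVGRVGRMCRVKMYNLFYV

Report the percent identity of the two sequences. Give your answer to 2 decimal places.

Mismatches occur at site 3 (W↔H), site 8 (F↔R), site 17 (Y↔M), site 18 (P↔Y), site 21 (D↔F).
18 of the 23 sites match, so the percent identity is 18/23 × 100 = 78.26%.

78.26%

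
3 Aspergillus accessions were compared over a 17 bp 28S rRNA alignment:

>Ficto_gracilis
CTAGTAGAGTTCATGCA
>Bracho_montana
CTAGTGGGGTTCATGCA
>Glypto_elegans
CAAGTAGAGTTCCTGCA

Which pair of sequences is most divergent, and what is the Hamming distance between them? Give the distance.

4

Pairwise Hamming distances:
  Ficto_gracilis vs Bracho_montana: 2
  Ficto_gracilis vs Glypto_elegans: 2
  Bracho_montana vs Glypto_elegans: 4
The largest is 4, between Bracho_montana and Glypto_elegans.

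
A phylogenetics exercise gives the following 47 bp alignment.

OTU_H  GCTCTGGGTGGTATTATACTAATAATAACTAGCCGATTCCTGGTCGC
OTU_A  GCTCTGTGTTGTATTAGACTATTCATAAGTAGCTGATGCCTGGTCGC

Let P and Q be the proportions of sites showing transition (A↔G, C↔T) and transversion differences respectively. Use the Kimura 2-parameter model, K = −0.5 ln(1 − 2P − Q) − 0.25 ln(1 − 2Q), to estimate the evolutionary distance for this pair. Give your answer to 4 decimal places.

Differing sites — 7:G/T (Tv); 10:G/T (Tv); 17:T/G (Tv); 22:A/T (Tv); 24:A/C (Tv); 29:C/G (Tv); 34:C/T (Ti); 38:T/G (Tv).
Of the 8 differences, 1 transition and 7 transversions over 47 sites: P = 1/47 = 0.021277, Q = 7/47 = 0.148936.
d = −0.5·ln(0.808510) − 0.25·ln(0.702128) = −0.5·(-0.212562) − 0.25·(-0.353640) = 0.1947.

0.1947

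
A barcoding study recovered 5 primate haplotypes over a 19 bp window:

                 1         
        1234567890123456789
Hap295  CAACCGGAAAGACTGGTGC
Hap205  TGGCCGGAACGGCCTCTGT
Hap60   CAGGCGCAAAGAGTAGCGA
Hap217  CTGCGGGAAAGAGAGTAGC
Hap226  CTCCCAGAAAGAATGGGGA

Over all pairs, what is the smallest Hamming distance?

Pairwise Hamming distances:
  Hap295 vs Hap205: 9
  Hap295 vs Hap60: 7
  Hap295 vs Hap217: 7
  Hap295 vs Hap226: 6
  Hap205 vs Hap60: 12
  Hap205 vs Hap217: 11
  Hap205 vs Hap226: 12
  Hap60 vs Hap217: 9
  Hap60 vs Hap226: 8
  Hap217 vs Hap226: 8
The smallest is 6, between Hap295 and Hap226.

6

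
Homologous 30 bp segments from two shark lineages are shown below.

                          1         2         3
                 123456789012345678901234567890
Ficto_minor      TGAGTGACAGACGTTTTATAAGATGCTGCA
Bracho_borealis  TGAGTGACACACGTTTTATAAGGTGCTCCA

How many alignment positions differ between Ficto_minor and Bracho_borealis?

The sequences differ at positions 10 (G/C), 23 (A/G), 28 (G/C).
That gives 3 mismatches out of 30 aligned sites, so the Hamming distance is 3.

3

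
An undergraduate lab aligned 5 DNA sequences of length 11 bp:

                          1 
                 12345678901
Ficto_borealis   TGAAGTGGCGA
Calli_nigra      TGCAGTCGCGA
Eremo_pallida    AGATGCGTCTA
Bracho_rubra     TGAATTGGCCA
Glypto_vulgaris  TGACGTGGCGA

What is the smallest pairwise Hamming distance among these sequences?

1

Pairwise Hamming distances:
  Ficto_borealis vs Calli_nigra: 2
  Ficto_borealis vs Eremo_pallida: 5
  Ficto_borealis vs Bracho_rubra: 2
  Ficto_borealis vs Glypto_vulgaris: 1
  Calli_nigra vs Eremo_pallida: 7
  Calli_nigra vs Bracho_rubra: 4
  Calli_nigra vs Glypto_vulgaris: 3
  Eremo_pallida vs Bracho_rubra: 6
  Eremo_pallida vs Glypto_vulgaris: 5
  Bracho_rubra vs Glypto_vulgaris: 3
The smallest is 1, between Ficto_borealis and Glypto_vulgaris.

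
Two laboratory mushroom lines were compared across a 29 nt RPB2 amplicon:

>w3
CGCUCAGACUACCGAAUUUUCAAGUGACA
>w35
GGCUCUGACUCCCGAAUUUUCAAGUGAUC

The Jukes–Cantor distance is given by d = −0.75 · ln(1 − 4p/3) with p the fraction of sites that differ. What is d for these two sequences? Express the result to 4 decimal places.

0.1959

Mismatches occur at site 1 (C/G), site 6 (A/U), site 11 (A/C), site 28 (C/U), site 29 (A/C).
p = 5/29 = 0.172414.
d = −0.75 · ln(1 − (4/3)·0.172414) = −0.75 · ln(0.770115) = −0.75 · (-0.261215) = 0.1959.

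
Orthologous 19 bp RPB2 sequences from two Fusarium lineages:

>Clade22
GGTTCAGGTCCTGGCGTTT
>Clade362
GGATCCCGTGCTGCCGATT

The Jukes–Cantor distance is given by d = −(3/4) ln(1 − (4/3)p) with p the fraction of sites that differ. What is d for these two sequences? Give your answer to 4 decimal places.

0.4099

The sequences differ at positions 3 (T/A), 6 (A/C), 7 (G/C), 10 (C/G), 14 (G/C), 17 (T/A).
p = 6/19 = 0.315789.
d = −0.75 · ln(1 − (4/3)·0.315789) = −0.75 · ln(0.578948) = −0.75 · (-0.546543) = 0.4099.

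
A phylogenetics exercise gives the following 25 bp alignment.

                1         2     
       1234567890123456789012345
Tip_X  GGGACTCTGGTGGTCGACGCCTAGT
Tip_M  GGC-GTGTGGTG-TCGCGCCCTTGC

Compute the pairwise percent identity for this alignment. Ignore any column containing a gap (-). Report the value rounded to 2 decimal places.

Excluding the 2 gap columns leaves 23 comparable sites.
The sequences differ at positions 3 (G/C), 5 (C/G), 7 (C/G), 17 (A/C), 18 (C/G), 19 (G/C), 23 (A/T), 25 (T/C).
15 of the 23 comparable sites match, so the percent identity is 15/23 × 100 = 65.22%.

65.22%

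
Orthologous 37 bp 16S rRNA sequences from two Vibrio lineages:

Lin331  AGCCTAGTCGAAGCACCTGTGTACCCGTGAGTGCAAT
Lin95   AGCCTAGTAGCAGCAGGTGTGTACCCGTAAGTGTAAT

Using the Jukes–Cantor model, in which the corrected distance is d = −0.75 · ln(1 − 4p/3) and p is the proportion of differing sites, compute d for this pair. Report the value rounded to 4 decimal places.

The sequences differ at positions 9 (C/A), 11 (A/C), 16 (C/G), 17 (C/G), 29 (G/A), 34 (C/T).
p = 6/37 = 0.162162.
d = −0.75 · ln(1 − (4/3)·0.162162) = −0.75 · ln(0.783784) = −0.75 · (-0.243622) = 0.1827.

0.1827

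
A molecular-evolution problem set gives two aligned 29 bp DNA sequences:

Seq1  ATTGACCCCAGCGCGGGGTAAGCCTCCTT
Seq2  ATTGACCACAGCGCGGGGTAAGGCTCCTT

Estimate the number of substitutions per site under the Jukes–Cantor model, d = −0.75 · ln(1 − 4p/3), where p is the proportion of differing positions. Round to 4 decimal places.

0.0723

Mismatches occur at site 8 (C/A), site 23 (C/G).
p = 2/29 = 0.068966.
d = −0.75 · ln(1 − (4/3)·0.068966) = −0.75 · ln(0.908045) = −0.75 · (-0.096461) = 0.0723.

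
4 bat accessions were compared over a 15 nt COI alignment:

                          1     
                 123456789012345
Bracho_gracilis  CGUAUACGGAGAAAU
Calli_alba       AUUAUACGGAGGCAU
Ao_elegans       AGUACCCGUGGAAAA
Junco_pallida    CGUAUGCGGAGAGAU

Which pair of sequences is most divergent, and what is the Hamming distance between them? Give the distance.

8

Pairwise Hamming distances:
  Bracho_gracilis vs Calli_alba: 4
  Bracho_gracilis vs Ao_elegans: 6
  Bracho_gracilis vs Junco_pallida: 2
  Calli_alba vs Ao_elegans: 8
  Calli_alba vs Junco_pallida: 5
  Ao_elegans vs Junco_pallida: 7
The largest is 8, between Calli_alba and Ao_elegans.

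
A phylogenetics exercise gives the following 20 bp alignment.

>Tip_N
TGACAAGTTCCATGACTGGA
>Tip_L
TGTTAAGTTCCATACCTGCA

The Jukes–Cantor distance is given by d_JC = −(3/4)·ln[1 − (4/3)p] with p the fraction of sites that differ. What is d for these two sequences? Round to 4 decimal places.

0.3041

The sequences differ at positions 3 (A/T), 4 (C/T), 14 (G/A), 15 (A/C), 19 (G/C).
p = 5/20 = 0.250000.
d = −0.75 · ln(1 − (4/3)·0.250000) = −0.75 · ln(0.666667) = −0.75 · (-0.405465) = 0.3041.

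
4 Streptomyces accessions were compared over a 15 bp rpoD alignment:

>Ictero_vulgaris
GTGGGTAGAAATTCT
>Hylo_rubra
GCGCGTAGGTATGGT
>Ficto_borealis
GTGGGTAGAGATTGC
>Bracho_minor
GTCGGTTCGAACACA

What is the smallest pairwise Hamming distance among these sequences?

3

Pairwise Hamming distances:
  Ictero_vulgaris vs Hylo_rubra: 6
  Ictero_vulgaris vs Ficto_borealis: 3
  Ictero_vulgaris vs Bracho_minor: 7
  Hylo_rubra vs Ficto_borealis: 6
  Hylo_rubra vs Bracho_minor: 10
  Ficto_borealis vs Bracho_minor: 9
The smallest is 3, between Ictero_vulgaris and Ficto_borealis.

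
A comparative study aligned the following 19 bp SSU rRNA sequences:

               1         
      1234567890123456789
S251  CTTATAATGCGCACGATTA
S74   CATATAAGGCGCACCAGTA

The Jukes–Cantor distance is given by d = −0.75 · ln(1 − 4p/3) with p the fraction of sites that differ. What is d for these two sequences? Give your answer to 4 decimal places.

The sequences differ at positions 2 (T/A), 8 (T/G), 15 (G/C), 17 (T/G).
p = 4/19 = 0.210526.
d = −0.75 · ln(1 − (4/3)·0.210526) = −0.75 · ln(0.719299) = −0.75 · (-0.329478) = 0.2471.

0.2471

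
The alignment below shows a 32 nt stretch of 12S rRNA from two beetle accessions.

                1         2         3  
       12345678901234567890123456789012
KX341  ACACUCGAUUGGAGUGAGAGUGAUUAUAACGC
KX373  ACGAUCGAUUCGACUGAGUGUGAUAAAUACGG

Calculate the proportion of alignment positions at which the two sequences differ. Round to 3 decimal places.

The sequences differ at positions 3 (A/G), 4 (C/A), 11 (G/C), 14 (G/C), 19 (A/U), 25 (U/A), 27 (U/A), 28 (A/U), 32 (C/G).
There are 9 differences over 32 sites, so p = 9/32 = 0.281.

0.281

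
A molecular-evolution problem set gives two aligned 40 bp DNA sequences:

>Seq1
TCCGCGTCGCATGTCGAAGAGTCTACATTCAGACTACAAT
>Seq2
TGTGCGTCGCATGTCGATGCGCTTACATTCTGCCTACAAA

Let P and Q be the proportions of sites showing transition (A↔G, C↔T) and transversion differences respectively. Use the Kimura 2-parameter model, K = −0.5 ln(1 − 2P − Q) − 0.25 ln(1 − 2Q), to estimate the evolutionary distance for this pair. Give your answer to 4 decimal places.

Differing sites — 2:C/G (Tv); 3:C/T (Ti); 18:A/T (Tv); 20:A/C (Tv); 22:T/C (Ti); 23:C/T (Ti); 31:A/T (Tv); 33:A/C (Tv); 40:T/A (Tv).
Of the 9 differences, 3 transitions and 6 transversions over 40 sites: P = 3/40 = 0.075000, Q = 6/40 = 0.150000.
d = −0.5·ln(0.700000) − 0.25·ln(0.700000) = −0.5·(-0.356675) − 0.25·(-0.356675) = 0.2675.

0.2675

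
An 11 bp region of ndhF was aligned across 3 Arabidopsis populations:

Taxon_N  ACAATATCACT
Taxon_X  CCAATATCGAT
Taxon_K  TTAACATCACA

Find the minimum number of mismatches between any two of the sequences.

3

Pairwise Hamming distances:
  Taxon_N vs Taxon_X: 3
  Taxon_N vs Taxon_K: 4
  Taxon_X vs Taxon_K: 6
The smallest is 3, between Taxon_N and Taxon_X.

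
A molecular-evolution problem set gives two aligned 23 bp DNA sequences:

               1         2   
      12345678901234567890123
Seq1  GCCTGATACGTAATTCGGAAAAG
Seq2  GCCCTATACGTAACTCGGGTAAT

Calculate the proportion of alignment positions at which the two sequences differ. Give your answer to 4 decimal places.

0.2609

Mismatches occur at site 4 (T/C), site 5 (G/T), site 14 (T/C), site 19 (A/G), site 20 (A/T), site 23 (G/T).
There are 6 differences over 23 sites, so p = 6/23 = 0.2609.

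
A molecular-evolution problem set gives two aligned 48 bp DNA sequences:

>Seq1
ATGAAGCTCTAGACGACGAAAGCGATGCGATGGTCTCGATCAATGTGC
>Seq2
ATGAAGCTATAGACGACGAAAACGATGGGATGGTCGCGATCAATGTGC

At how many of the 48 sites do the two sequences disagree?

4

Mismatches occur at site 9 (C↔A), site 22 (G↔A), site 28 (C↔G), site 36 (T↔G).
That gives 4 mismatches out of 48 aligned sites, so the Hamming distance is 4.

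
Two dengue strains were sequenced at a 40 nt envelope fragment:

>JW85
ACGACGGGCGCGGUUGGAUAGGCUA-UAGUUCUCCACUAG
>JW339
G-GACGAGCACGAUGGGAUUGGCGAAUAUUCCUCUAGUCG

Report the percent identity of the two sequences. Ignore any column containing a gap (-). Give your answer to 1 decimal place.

Excluding the 2 gap columns leaves 38 comparable sites.
The sequences differ at positions 1 (A/G), 7 (G/A), 10 (G/A), 13 (G/A), 15 (U/G), 20 (A/U), 24 (U/G), 29 (G/U), 31 (U/C), 35 (C/U), 37 (C/G), 39 (A/C).
26 of the 38 comparable sites match, so the percent identity is 26/38 × 100 = 68.4%.

68.4%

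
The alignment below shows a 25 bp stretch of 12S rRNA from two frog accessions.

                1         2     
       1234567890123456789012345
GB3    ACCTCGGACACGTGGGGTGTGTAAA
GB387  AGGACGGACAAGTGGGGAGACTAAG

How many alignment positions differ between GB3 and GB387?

Differing sites — 2:C/G; 3:C/G; 4:T/A; 11:C/A; 18:T/A; 20:T/A; 21:G/C; 25:A/G.
That gives 8 mismatches out of 25 aligned sites, so the Hamming distance is 8.

8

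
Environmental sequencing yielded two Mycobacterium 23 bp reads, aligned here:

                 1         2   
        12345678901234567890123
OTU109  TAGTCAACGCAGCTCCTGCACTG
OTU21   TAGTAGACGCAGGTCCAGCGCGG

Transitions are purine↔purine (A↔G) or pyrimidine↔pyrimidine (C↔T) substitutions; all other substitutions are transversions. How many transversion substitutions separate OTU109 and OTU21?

Mismatches occur at site 5 (C→A, transversion), site 6 (A→G, transition), site 13 (C→G, transversion), site 17 (T→A, transversion), site 20 (A→G, transition), site 22 (T→G, transversion).
Of the 6 differences, 2 transitions and 4 transversions, so the answer is 4.

4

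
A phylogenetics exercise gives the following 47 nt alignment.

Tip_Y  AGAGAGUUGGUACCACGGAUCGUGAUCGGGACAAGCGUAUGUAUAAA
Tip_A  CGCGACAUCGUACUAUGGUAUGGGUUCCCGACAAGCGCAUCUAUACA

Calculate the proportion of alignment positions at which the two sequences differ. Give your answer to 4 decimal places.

0.3617

Mismatches occur at site 1 (A/C), site 3 (A/C), site 6 (G/C), site 7 (U/A), site 9 (G/C), site 14 (C/U), site 16 (C/U), site 19 (A/U), site 20 (U/A), site 21 (C/U), site 23 (U/G), site 25 (A/U), site 28 (G/C), site 29 (G/C), site 38 (U/C), site 41 (G/C), site 46 (A/C).
There are 17 differences over 47 sites, so p = 17/47 = 0.3617.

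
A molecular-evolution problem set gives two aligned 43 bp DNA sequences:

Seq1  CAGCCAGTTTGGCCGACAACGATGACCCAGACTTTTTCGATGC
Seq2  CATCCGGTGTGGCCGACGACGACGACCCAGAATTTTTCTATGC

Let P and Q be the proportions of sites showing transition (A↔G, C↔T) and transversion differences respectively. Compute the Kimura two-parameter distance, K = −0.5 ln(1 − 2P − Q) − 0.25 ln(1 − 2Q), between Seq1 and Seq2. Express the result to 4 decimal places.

Differing sites — 3:G/T (Tv); 6:A/G (Ti); 9:T/G (Tv); 18:A/G (Ti); 23:T/C (Ti); 32:C/A (Tv); 39:G/T (Tv).
Of the 7 differences, 3 transitions and 4 transversions over 43 sites: P = 3/43 = 0.069767, Q = 4/43 = 0.093023.
d = −0.5·ln(0.767443) − 0.25·ln(0.813954) = −0.5·(-0.264691) − 0.25·(-0.205851) = 0.1838.

0.1838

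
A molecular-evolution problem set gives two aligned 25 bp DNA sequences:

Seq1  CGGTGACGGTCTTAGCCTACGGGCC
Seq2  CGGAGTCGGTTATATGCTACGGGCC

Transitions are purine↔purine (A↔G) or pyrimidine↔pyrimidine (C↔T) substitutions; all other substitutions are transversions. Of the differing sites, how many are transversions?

5

Differing sites — 4:T/A (Tv); 6:A/T (Tv); 11:C/T (Ti); 12:T/A (Tv); 15:G/T (Tv); 16:C/G (Tv).
Of the 6 differences, 1 transition and 5 transversions, so the answer is 5.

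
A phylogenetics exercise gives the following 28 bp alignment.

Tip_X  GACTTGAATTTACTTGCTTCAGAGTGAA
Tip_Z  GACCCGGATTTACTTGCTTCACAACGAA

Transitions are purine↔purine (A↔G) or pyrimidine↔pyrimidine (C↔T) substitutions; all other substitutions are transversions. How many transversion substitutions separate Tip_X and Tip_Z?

The sequences differ at positions 4 (T/C, transition), 5 (T/C, transition), 7 (A/G, transition), 22 (G/C, transversion), 24 (G/A, transition), 25 (T/C, transition).
Of the 6 differences, 5 transitions and 1 transversion, so the answer is 1.

1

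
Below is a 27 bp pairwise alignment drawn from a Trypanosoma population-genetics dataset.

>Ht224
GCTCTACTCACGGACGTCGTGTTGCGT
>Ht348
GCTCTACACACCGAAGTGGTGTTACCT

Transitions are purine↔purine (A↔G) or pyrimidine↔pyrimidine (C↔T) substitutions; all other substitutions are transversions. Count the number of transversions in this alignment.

The sequences differ at positions 8 (T/A, transversion), 12 (G/C, transversion), 15 (C/A, transversion), 18 (C/G, transversion), 24 (G/A, transition), 26 (G/C, transversion).
Of the 6 differences, 1 transition and 5 transversions, so the answer is 5.

5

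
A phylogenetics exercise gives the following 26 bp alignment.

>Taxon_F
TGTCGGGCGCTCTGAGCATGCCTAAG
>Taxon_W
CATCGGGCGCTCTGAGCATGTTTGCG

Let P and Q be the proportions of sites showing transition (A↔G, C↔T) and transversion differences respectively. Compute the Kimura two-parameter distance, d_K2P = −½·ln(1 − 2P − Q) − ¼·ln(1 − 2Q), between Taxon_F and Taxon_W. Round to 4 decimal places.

Differing sites — 1:T/C (Ti); 2:G/A (Ti); 21:C/T (Ti); 22:C/T (Ti); 24:A/G (Ti); 25:A/C (Tv).
Of the 6 differences, 5 transitions and 1 transversion over 26 sites: P = 5/26 = 0.192308, Q = 1/26 = 0.038462.
d = −0.5·ln(0.576922) − 0.25·ln(0.923076) = −0.5·(-0.550048) − 0.25·(-0.080044) = 0.2950.

0.2950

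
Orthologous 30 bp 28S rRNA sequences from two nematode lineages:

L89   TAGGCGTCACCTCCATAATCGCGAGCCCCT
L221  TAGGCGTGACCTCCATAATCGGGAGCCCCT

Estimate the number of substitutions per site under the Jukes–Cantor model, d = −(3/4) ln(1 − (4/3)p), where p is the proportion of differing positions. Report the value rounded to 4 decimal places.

Differing sites — 8:C/G; 22:C/G.
p = 2/30 = 0.066667.
d = −0.75 · ln(1 − (4/3)·0.066667) = −0.75 · ln(0.911111) = −0.75 · (-0.093091) = 0.0698.

0.0698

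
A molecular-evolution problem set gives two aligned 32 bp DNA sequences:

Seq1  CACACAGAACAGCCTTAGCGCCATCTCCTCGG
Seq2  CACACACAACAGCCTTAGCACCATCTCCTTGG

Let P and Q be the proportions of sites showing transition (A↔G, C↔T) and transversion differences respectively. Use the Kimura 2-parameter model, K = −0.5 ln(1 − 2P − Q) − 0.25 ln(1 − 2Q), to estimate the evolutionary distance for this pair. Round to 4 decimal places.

Mismatches occur at site 7 (G/C, transversion), site 20 (G/A, transition), site 30 (C/T, transition).
Of the 3 differences, 2 transitions and 1 transversion over 32 sites: P = 2/32 = 0.062500, Q = 1/32 = 0.031250.
d = −0.5·ln(0.843750) − 0.25·ln(0.937500) = −0.5·(-0.169899) − 0.25·(-0.064539) = 0.1011.

0.1011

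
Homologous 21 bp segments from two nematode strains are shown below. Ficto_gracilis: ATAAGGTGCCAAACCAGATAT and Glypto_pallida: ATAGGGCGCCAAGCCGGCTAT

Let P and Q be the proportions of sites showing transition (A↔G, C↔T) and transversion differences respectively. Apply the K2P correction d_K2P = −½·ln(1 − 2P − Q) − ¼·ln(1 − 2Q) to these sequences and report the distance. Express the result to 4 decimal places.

The sequences differ at positions 4 (A/G, transition), 7 (T/C, transition), 13 (A/G, transition), 16 (A/G, transition), 18 (A/C, transversion).
Of the 5 differences, 4 transitions and 1 transversion over 21 sites: P = 4/21 = 0.190476, Q = 1/21 = 0.047619.
d = −0.5·ln(0.571429) − 0.25·ln(0.904762) = −0.5·(-0.559615) − 0.25·(-0.100083) = 0.3048.

0.3048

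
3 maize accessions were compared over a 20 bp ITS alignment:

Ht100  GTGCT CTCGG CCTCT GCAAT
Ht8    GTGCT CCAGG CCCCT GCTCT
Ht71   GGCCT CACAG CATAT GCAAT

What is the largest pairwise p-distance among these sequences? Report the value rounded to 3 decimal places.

Pairwise Hamming distances:
  Ht100 vs Ht8: 5
  Ht100 vs Ht71: 6
  Ht8 vs Ht71: 10
The largest is 10 mismatches, between Ht8 and Ht71; p = 10/20 = 0.500.

0.500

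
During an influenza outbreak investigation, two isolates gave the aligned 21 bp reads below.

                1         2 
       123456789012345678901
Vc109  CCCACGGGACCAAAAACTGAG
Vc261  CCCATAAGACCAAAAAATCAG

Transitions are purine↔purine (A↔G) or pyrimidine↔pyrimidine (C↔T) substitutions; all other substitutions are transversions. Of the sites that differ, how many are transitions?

Mismatches occur at site 5 (C→T, transition), site 6 (G→A, transition), site 7 (G→A, transition), site 17 (C→A, transversion), site 19 (G→C, transversion).
Of the 5 differences, 3 transitions and 2 transversions, so the answer is 3.

3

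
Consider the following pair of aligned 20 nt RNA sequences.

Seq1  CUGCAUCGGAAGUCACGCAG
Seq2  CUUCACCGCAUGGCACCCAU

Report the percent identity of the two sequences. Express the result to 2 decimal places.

65.00%

Differing sites — 3:G/U; 6:U/C; 9:G/C; 11:A/U; 13:U/G; 17:G/C; 20:G/U.
13 of the 20 sites match, so the percent identity is 13/20 × 100 = 65.00%.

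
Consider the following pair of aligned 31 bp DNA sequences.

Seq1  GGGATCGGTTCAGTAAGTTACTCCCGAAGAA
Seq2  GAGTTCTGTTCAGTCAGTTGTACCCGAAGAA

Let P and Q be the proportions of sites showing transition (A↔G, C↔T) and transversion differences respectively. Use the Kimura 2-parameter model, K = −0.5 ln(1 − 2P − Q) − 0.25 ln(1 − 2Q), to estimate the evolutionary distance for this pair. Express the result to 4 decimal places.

Mismatches occur at site 2 (G/A, transition), site 4 (A/T, transversion), site 7 (G/T, transversion), site 15 (A/C, transversion), site 20 (A/G, transition), site 21 (C/T, transition), site 22 (T/A, transversion).
Of the 7 differences, 3 transitions and 4 transversions over 31 sites: P = 3/31 = 0.096774, Q = 4/31 = 0.129032.
d = −0.5·ln(0.677420) − 0.25·ln(0.741936) = −0.5·(-0.389464) − 0.25·(-0.298492) = 0.2694.

0.2694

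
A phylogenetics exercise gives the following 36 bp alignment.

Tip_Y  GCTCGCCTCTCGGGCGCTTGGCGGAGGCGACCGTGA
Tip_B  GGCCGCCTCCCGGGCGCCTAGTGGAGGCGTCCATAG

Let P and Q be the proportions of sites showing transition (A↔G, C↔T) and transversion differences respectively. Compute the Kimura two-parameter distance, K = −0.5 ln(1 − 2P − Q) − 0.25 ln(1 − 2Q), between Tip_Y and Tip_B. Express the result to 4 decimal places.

0.3760

Mismatches occur at site 2 (C↔G, transversion), site 3 (T↔C, transition), site 10 (T↔C, transition), site 18 (T↔C, transition), site 20 (G↔A, transition), site 22 (C↔T, transition), site 30 (A↔T, transversion), site 33 (G↔A, transition), site 35 (G↔A, transition), site 36 (A↔G, transition).
Of the 10 differences, 8 transitions and 2 transversions over 36 sites: P = 8/36 = 0.222222, Q = 2/36 = 0.055556.
d = −0.5·ln(0.500000) − 0.25·ln(0.888888) = −0.5·(-0.693147) − 0.25·(-0.117784) = 0.3760.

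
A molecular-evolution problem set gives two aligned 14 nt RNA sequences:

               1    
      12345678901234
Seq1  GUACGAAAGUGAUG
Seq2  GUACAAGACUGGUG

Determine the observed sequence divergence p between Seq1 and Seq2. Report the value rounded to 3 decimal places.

0.286

Differing sites — 5:G/A; 7:A/G; 9:G/C; 12:A/G.
There are 4 differences over 14 sites, so p = 4/14 = 0.286.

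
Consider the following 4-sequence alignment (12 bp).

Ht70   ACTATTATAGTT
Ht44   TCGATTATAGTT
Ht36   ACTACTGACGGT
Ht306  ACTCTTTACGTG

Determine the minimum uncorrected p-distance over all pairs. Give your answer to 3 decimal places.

Pairwise Hamming distances:
  Ht70 vs Ht44: 2
  Ht70 vs Ht36: 5
  Ht70 vs Ht306: 5
  Ht44 vs Ht36: 7
  Ht44 vs Ht306: 7
  Ht36 vs Ht306: 5
The smallest is 2 mismatches, between Ht70 and Ht44; p = 2/12 = 0.167.

0.167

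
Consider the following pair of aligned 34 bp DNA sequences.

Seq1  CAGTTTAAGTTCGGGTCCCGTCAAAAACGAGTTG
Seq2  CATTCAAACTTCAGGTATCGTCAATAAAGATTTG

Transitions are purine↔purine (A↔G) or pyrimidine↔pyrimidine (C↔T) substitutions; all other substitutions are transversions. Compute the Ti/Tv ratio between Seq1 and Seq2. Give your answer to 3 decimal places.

0.429

Mismatches occur at site 3 (G↔T, transversion), site 5 (T↔C, transition), site 6 (T↔A, transversion), site 9 (G↔C, transversion), site 13 (G↔A, transition), site 17 (C↔A, transversion), site 18 (C↔T, transition), site 25 (A↔T, transversion), site 28 (C↔A, transversion), site 31 (G↔T, transversion).
Of the 10 differences, 3 transitions and 7 transversions, so Ti/Tv = 3/7 = 0.429.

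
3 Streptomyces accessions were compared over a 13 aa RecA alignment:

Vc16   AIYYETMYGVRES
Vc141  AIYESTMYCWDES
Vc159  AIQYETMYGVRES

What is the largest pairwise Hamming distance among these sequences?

Pairwise Hamming distances:
  Vc16 vs Vc141: 5
  Vc16 vs Vc159: 1
  Vc141 vs Vc159: 6
The largest is 6, between Vc141 and Vc159.

6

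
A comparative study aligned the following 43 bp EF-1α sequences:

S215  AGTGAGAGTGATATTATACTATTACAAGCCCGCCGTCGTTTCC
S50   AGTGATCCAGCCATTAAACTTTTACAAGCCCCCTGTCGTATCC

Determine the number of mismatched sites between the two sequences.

11

Mismatches occur at site 6 (G↔T), site 7 (A↔C), site 8 (G↔C), site 9 (T↔A), site 11 (A↔C), site 12 (T↔C), site 17 (T↔A), site 21 (A↔T), site 32 (G↔C), site 34 (C↔T), site 40 (T↔A).
That gives 11 mismatches out of 43 aligned sites, so the Hamming distance is 11.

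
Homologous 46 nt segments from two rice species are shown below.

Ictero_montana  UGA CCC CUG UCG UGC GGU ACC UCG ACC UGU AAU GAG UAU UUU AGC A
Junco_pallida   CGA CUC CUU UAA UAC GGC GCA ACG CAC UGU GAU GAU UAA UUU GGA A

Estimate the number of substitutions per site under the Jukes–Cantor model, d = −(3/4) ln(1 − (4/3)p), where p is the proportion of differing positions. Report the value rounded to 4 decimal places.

0.5091

Mismatches occur at site 1 (U/C), site 5 (C/U), site 9 (G/U), site 11 (C/A), site 12 (G/A), site 14 (G/A), site 18 (U/C), site 19 (A/G), site 21 (C/A), site 22 (U/A), site 25 (A/C), site 26 (C/A), site 31 (A/G), site 36 (G/U), site 39 (U/A), site 43 (A/G), site 45 (C/A).
p = 17/46 = 0.369565.
d = −0.75 · ln(1 − (4/3)·0.369565) = −0.75 · ln(0.507247) = −0.75 · (-0.678757) = 0.5091.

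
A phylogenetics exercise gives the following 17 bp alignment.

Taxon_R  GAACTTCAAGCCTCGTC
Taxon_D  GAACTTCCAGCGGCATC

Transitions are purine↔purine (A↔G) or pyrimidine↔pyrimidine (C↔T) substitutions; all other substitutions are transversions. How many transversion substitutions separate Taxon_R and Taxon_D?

3

Differing sites — 8:A/C (Tv); 12:C/G (Tv); 13:T/G (Tv); 15:G/A (Ti).
Of the 4 differences, 1 transition and 3 transversions, so the answer is 3.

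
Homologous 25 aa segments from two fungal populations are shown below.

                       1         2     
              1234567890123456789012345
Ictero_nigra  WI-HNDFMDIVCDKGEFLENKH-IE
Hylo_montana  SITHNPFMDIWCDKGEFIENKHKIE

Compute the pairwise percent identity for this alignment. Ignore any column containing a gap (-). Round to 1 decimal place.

Excluding the 2 gap columns leaves 23 comparable sites.
Mismatches occur at site 1 (W↔S), site 6 (D↔P), site 11 (V↔W), site 18 (L↔I).
19 of the 23 comparable sites match, so the percent identity is 19/23 × 100 = 82.6%.

82.6%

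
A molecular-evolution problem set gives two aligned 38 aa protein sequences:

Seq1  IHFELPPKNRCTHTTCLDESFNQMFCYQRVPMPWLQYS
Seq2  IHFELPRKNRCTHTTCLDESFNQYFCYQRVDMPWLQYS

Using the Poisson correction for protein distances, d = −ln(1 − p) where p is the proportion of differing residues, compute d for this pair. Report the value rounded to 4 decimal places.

0.0822

The sequences differ at positions 7 (P/R), 24 (M/Y), 31 (P/D).
p = 3/38 = 0.078947.
d = −ln(1 − 0.078947) = −ln(0.921053) = 0.0822.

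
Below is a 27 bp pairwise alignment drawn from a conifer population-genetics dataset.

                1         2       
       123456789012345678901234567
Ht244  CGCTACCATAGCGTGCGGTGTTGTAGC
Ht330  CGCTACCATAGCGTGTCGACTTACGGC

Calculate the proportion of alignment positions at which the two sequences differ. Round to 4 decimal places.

Differing sites — 16:C/T; 17:G/C; 19:T/A; 20:G/C; 23:G/A; 24:T/C; 25:A/G.
There are 7 differences over 27 sites, so p = 7/27 = 0.2593.

0.2593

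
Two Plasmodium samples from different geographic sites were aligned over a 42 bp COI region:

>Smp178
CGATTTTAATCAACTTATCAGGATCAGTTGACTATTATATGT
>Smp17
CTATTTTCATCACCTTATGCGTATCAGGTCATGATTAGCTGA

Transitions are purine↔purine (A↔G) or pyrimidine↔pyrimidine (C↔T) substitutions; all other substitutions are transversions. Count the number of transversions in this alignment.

12

Differing sites — 2:G/T (Tv); 8:A/C (Tv); 13:A/C (Tv); 19:C/G (Tv); 20:A/C (Tv); 22:G/T (Tv); 28:T/G (Tv); 30:G/C (Tv); 32:C/T (Ti); 33:T/G (Tv); 38:T/G (Tv); 39:A/C (Tv); 42:T/A (Tv).
Of the 13 differences, 1 transition and 12 transversions, so the answer is 12.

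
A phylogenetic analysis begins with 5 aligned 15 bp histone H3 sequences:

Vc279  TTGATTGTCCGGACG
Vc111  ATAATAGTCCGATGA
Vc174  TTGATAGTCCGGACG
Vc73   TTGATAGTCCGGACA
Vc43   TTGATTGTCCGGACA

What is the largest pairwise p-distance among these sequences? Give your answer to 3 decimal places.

0.467

Pairwise Hamming distances:
  Vc279 vs Vc111: 7
  Vc279 vs Vc174: 1
  Vc279 vs Vc73: 2
  Vc279 vs Vc43: 1
  Vc111 vs Vc174: 6
  Vc111 vs Vc73: 5
  Vc111 vs Vc43: 6
  Vc174 vs Vc73: 1
  Vc174 vs Vc43: 2
  Vc73 vs Vc43: 1
The largest is 7 mismatches, between Vc279 and Vc111; p = 7/15 = 0.467.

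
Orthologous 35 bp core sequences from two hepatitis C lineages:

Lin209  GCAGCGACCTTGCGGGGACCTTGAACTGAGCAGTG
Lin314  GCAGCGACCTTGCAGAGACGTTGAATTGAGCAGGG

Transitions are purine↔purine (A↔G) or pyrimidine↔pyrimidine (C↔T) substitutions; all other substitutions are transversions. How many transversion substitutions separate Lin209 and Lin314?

2

Differing sites — 14:G/A (Ti); 16:G/A (Ti); 20:C/G (Tv); 26:C/T (Ti); 34:T/G (Tv).
Of the 5 differences, 3 transitions and 2 transversions, so the answer is 2.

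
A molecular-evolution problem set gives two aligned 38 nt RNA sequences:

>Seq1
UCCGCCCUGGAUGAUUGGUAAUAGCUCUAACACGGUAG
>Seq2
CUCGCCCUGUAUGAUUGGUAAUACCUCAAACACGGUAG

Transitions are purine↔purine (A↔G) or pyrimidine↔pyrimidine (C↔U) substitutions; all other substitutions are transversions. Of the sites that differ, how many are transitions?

2

Differing sites — 1:U/C (Ti); 2:C/U (Ti); 10:G/U (Tv); 24:G/C (Tv); 28:U/A (Tv).
Of the 5 differences, 2 transitions and 3 transversions, so the answer is 2.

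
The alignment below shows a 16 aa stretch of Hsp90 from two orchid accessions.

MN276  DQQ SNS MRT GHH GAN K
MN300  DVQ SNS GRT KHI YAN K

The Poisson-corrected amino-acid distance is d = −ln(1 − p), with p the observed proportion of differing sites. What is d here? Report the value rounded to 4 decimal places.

0.3747

Differing sites — 2:Q/V; 7:M/G; 10:G/K; 12:H/I; 13:G/Y.
p = 5/16 = 0.312500.
d = −ln(1 − 0.312500) = −ln(0.687500) = 0.3747.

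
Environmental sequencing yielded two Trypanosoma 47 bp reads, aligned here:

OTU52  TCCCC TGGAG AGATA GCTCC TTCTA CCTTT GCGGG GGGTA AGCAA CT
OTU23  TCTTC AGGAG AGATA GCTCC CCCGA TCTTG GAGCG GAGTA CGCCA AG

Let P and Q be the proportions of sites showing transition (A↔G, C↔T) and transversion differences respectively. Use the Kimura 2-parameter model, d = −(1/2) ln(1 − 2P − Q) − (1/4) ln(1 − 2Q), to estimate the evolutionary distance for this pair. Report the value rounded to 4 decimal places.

0.4167

Mismatches occur at site 3 (C/T, transition), site 4 (C/T, transition), site 6 (T/A, transversion), site 21 (T/C, transition), site 22 (T/C, transition), site 24 (T/G, transversion), site 26 (C/T, transition), site 30 (T/G, transversion), site 32 (C/A, transversion), site 34 (G/C, transversion), site 37 (G/A, transition), site 41 (A/C, transversion), site 44 (A/C, transversion), site 46 (C/A, transversion), site 47 (T/G, transversion).
Of the 15 differences, 6 transitions and 9 transversions over 47 sites: P = 6/47 = 0.127660, Q = 9/47 = 0.191489.
d = −0.5·ln(0.553191) − 0.25·ln(0.617022) = −0.5·(-0.592052) − 0.25·(-0.482851) = 0.4167.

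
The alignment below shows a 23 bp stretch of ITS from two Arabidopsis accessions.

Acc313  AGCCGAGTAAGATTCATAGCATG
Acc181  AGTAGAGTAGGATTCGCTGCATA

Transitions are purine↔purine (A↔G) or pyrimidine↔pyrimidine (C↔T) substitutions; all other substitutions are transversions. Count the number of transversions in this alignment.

Mismatches occur at site 3 (C↔T, transition), site 4 (C↔A, transversion), site 10 (A↔G, transition), site 16 (A↔G, transition), site 17 (T↔C, transition), site 18 (A↔T, transversion), site 23 (G↔A, transition).
Of the 7 differences, 5 transitions and 2 transversions, so the answer is 2.

2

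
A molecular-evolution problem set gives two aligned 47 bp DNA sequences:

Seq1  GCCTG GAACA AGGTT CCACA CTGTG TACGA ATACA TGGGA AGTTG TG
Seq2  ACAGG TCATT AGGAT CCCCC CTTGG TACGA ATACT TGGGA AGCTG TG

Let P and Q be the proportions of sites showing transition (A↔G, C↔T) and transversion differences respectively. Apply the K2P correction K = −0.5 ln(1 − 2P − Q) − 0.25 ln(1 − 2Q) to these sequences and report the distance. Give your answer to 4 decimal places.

Differing sites — 1:G/A (Ti); 3:C/A (Tv); 4:T/G (Tv); 6:G/T (Tv); 7:A/C (Tv); 9:C/T (Ti); 10:A/T (Tv); 14:T/A (Tv); 18:A/C (Tv); 20:A/C (Tv); 23:G/T (Tv); 24:T/G (Tv); 35:A/T (Tv); 43:T/C (Ti).
Of the 14 differences, 3 transitions and 11 transversions over 47 sites: P = 3/47 = 0.063830, Q = 11/47 = 0.234043.
d = −0.5·ln(0.638297) − 0.25·ln(0.531914) = −0.5·(-0.448952) − 0.25·(-0.631273) = 0.3823.

0.3823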